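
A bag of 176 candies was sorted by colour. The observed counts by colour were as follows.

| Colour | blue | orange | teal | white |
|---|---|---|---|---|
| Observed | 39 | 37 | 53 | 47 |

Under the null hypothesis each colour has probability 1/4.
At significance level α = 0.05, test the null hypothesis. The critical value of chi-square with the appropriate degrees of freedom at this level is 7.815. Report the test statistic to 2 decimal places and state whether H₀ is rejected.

3.73; do not reject

Expected count for each of the 4 categories: 176/4 = 44.
χ² = (39−44)²/44 + (37−44)²/44 + (53−44)²/44 + (47−44)²/44
   = 0.568 + 1.114 + 1.841 + 0.205
Sum = 3.73
df = 3. Since 3.73 < 7.815, we do not reject H₀.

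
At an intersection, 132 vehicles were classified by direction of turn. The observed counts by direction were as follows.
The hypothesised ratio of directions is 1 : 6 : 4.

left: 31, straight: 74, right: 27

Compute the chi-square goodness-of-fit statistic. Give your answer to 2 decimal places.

Ratio total = 11. Expected counts: 132×1/11 = 12, 132×6/11 = 72, 132×4/11 = 48.
χ² = (31−12)²/12 + (74−72)²/72 + (27−48)²/48
   = 30.083 + 0.056 + 9.188
Sum = 39.33

39.33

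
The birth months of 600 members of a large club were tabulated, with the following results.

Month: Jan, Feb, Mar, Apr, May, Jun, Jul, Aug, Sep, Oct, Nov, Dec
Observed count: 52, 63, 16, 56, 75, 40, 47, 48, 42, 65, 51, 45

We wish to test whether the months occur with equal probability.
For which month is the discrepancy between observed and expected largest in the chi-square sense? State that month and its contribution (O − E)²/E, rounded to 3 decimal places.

Mar, 23.120

Expected count for each of the 12 categories: 600/12 = 50.
χ² = (52−50)²/50 + (63−50)²/50 + (16−50)²/50 + (56−50)²/50 + (75−50)²/50 + (40−50)²/50 + (47−50)²/50 + (48−50)²/50 + (42−50)²/50 + (65−50)²/50 + (51−50)²/50 + (45−50)²/50
   = 0.0800 + 3.3800 + 23.1200 + 0.7200 + 12.5000 + 2.0000 + 0.1800 + 0.0800 + 1.2800 + 4.5000 + 0.0200 + 0.5000
The largest term is for Mar: 23.120.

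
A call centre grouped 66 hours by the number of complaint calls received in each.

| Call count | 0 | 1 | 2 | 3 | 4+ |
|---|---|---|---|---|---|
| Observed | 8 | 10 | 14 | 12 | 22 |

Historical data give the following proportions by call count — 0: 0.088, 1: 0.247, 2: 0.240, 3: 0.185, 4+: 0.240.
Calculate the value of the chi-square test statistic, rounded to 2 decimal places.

5.88

Expected counts E_i = n·p_i: 66×0.088 = 5.808, 66×0.247 = 16.302, 66×0.240 = 15.84, 66×0.185 = 12.21, 66×0.240 = 15.84.
0: (8 − 5.808)²/5.808 = 4.804864/5.808 = 0.827
1: (10 − 16.302)²/16.302 = 39.715204/16.302 = 2.436
2: (14 − 15.84)²/15.84 = 3.3856/15.84 = 0.214
3: (12 − 12.21)²/12.21 = 0.0441/12.21 = 0.004
4+: (22 − 15.84)²/15.84 = 37.9456/15.84 = 2.396
Sum = 5.88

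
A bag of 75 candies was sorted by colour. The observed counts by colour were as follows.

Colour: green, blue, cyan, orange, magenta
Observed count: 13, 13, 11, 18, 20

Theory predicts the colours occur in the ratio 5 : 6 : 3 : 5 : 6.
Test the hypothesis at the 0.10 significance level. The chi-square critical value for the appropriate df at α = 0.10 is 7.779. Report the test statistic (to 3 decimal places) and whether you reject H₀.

Ratio total = 25. Expected counts: 75×5/25 = 15, 75×6/25 = 18, 75×3/25 = 9, 75×5/25 = 15, 75×6/25 = 18.
green: (13 − 15)²/15 = 4/15 = 0.2667
blue: (13 − 18)²/18 = 25/18 = 1.3889
cyan: (11 − 9)²/9 = 4/9 = 0.4444
orange: (18 − 15)²/15 = 9/15 = 0.6000
magenta: (20 − 18)²/18 = 4/18 = 0.2222
Sum = 2.922
df = 4. Since 2.922 < 7.779, we do not reject H₀.

2.922; do not reject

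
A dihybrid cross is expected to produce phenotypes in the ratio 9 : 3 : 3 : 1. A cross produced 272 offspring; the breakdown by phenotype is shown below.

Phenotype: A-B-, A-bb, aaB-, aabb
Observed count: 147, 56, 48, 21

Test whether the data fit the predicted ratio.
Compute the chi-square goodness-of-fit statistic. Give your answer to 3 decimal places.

Ratio total = 16. Expected counts: 272×9/16 = 153, 272×3/16 = 51, 272×3/16 = 51, 272×1/16 = 17.
A-B-: (147 − 153)²/153 = 36/153 = 0.2353
A-bb: (56 − 51)²/51 = 25/51 = 0.4902
aaB-: (48 − 51)²/51 = 9/51 = 0.1765
aabb: (21 − 17)²/17 = 16/17 = 0.9412
Sum = 1.843

1.843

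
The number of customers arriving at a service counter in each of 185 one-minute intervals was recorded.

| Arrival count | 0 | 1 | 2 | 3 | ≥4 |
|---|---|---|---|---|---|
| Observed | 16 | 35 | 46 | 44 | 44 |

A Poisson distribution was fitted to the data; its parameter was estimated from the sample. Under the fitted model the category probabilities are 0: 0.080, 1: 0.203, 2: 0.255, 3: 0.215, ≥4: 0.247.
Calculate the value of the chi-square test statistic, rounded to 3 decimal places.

Expected counts E_i = n·p_i: 185×0.080 = 14.8, 185×0.203 = 37.555, 185×0.255 = 47.175, 185×0.215 = 39.775, 185×0.247 = 45.695.
χ² = (16−14.8)²/14.8 + (35−37.555)²/37.555 + (46−47.175)²/47.175 + (44−39.775)²/39.775 + (44−45.695)²/45.695
   = 0.0973 + 0.1738 + 0.0293 + 0.4488 + 0.0629
Sum = 0.812

0.812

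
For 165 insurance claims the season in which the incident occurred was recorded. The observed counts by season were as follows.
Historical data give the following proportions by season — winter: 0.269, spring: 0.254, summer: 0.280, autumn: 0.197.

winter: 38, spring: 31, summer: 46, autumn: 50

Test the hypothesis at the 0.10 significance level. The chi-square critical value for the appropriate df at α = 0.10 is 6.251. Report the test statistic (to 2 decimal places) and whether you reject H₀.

Expected counts E_i = n·p_i: 165×0.269 = 44.385, 165×0.254 = 41.91, 165×0.280 = 46.2, 165×0.197 = 32.505.
cat         O        E   (O−E)²/E
winter     38   44.385      0.919
spring     31    41.91      2.840
summer     46     46.2      0.001
autumn     50   32.505      9.416
Sum = 13.18
df = 3. Since 13.18 > 6.251, we reject H₀.

13.18; reject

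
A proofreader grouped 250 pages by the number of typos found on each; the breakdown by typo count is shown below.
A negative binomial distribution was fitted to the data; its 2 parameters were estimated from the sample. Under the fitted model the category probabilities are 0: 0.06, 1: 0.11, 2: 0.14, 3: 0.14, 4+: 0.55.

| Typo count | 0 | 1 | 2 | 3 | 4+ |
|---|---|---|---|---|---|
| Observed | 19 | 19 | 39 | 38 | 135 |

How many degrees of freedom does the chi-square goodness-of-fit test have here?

There are k = 5 categories and 2 parameters estimated from the data, so df = 5 − 1 − 2 = 2.

2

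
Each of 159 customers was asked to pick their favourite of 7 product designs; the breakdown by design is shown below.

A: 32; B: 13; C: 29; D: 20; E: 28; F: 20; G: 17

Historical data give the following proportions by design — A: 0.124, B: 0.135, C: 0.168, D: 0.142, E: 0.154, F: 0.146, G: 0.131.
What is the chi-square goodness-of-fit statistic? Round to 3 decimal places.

13.135

Expected counts E_i = n·p_i: 159×0.124 = 19.716, 159×0.135 = 21.465, 159×0.168 = 26.712, 159×0.142 = 22.578, 159×0.154 = 24.486, 159×0.146 = 23.214, 159×0.131 = 20.829.
cat         O        E   (O−E)²/E
A          32   19.716     7.6535
B          13   21.465     3.3383
C          29   26.712     0.1960
D          20   22.578     0.2944
E          28   24.486     0.5043
F          20   23.214     0.4450
G          17   20.829     0.7039
Sum = 13.135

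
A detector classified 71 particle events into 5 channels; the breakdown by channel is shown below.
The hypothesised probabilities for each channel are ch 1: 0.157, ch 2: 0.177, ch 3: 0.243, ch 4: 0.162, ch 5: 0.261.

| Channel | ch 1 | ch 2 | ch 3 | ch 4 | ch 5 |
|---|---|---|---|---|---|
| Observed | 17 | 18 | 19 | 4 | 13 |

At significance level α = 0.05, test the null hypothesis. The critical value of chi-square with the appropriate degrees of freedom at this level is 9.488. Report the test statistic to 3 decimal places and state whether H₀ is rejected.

12.143; reject

Expected counts E_i = n·p_i: 71×0.157 = 11.147, 71×0.177 = 12.567, 71×0.243 = 17.253, 71×0.162 = 11.502, 71×0.261 = 18.531.
ch 1: (17 − 11.147)²/11.147 = 34.257609/11.147 = 3.0733
ch 2: (18 − 12.567)²/12.567 = 29.517489/12.567 = 2.3488
ch 3: (19 − 17.253)²/17.253 = 3.052009/17.253 = 0.1769
ch 4: (4 − 11.502)²/11.502 = 56.280004/11.502 = 4.8931
ch 5: (13 − 18.531)²/18.531 = 30.591961/18.531 = 1.6509
Sum = 12.143
df = 4. Since 12.143 > 9.488, we reject H₀.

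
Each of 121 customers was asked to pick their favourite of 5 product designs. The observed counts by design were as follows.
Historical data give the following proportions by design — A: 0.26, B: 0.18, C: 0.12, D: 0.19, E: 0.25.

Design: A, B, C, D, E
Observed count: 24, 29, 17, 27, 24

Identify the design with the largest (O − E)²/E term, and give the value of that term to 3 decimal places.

Expected counts E_i = n·p_i: 121×0.26 = 31.46, 121×0.18 = 21.78, 121×0.12 = 14.52, 121×0.19 = 22.99, 121×0.25 = 30.25.
A: (24 − 31.46)²/31.46 = 55.6516/31.46 = 1.7690
B: (29 − 21.78)²/21.78 = 52.1284/21.78 = 2.3934
C: (17 − 14.52)²/14.52 = 6.1504/14.52 = 0.4236
D: (27 − 22.99)²/22.99 = 16.0801/22.99 = 0.6994
E: (24 − 30.25)²/30.25 = 39.0625/30.25 = 1.2913
The largest term is for B: 2.393.

B, 2.393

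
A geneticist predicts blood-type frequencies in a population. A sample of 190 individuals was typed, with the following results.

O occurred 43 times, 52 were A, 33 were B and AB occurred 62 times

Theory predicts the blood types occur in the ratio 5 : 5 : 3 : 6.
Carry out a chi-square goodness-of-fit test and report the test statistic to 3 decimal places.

1.427

Ratio total = 19. Expected counts: 190×5/19 = 50, 190×5/19 = 50, 190×3/19 = 30, 190×6/19 = 60.
cat         O        E   (O−E)²/E
O          43       50     0.9800
A          52       50     0.0800
B          33       30     0.3000
AB         62       60     0.0667
Sum = 1.427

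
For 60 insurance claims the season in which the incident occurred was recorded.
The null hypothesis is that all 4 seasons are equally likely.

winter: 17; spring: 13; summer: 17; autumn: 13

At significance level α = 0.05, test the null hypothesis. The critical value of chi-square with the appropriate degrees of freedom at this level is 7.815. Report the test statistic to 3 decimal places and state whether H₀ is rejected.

1.067; do not reject

Expected count for each of the 4 categories: 60/4 = 15.
winter: (17 − 15)²/15 = 4/15 = 0.2667
spring: (13 − 15)²/15 = 4/15 = 0.2667
summer: (17 − 15)²/15 = 4/15 = 0.2667
autumn: (13 − 15)²/15 = 4/15 = 0.2667
Sum = 1.067
df = 3. Since 1.067 < 7.815, we do not reject H₀.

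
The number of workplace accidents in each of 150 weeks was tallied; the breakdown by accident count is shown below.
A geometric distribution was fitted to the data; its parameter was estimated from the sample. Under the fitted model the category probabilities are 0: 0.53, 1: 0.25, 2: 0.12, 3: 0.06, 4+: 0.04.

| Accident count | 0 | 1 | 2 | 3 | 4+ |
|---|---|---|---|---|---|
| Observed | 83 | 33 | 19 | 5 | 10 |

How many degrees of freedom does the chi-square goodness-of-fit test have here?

3

There are k = 5 categories and 1 parameter estimated from the data, so df = 5 − 1 − 1 = 3.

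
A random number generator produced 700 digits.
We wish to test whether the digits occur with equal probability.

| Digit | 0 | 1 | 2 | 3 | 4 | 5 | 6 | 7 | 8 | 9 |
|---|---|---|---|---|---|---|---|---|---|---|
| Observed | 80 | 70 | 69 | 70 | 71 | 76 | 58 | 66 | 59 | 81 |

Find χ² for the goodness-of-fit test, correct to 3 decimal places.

7.714

Under H₀ each category has probability 1/10, so each expected count is 700/10 = 70.
0: (80 − 70)²/70 = 100/70 = 1.4286
1: (70 − 70)²/70 = 0/70 = 0.0000
2: (69 − 70)²/70 = 1/70 = 0.0143
3: (70 − 70)²/70 = 0/70 = 0.0000
4: (71 − 70)²/70 = 1/70 = 0.0143
5: (76 − 70)²/70 = 36/70 = 0.5143
6: (58 − 70)²/70 = 144/70 = 2.0571
7: (66 − 70)²/70 = 16/70 = 0.2286
8: (59 − 70)²/70 = 121/70 = 1.7286
9: (81 − 70)²/70 = 121/70 = 1.7286
Sum = 7.714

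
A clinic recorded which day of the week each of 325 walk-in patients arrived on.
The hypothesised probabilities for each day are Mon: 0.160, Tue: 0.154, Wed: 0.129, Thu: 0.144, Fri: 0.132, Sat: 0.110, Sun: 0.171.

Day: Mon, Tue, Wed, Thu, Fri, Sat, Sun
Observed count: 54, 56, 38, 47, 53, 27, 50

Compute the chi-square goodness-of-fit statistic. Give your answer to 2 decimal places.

6.23

Expected counts E_i = n·p_i: 325×0.160 = 52, 325×0.154 = 50.05, 325×0.129 = 41.925, 325×0.144 = 46.8, 325×0.132 = 42.9, 325×0.110 = 35.75, 325×0.171 = 55.575.
Mon: (54 − 52)²/52 = 4/52 = 0.077
Tue: (56 − 50.05)²/50.05 = 35.4025/50.05 = 0.707
Wed: (38 − 41.925)²/41.925 = 15.405625/41.925 = 0.367
Thu: (47 − 46.8)²/46.8 = 0.04/46.8 = 0.001
Fri: (53 − 42.9)²/42.9 = 102.01/42.9 = 2.378
Sat: (27 − 35.75)²/35.75 = 76.5625/35.75 = 2.142
Sun: (50 − 55.575)²/55.575 = 31.080625/55.575 = 0.559
Sum = 6.23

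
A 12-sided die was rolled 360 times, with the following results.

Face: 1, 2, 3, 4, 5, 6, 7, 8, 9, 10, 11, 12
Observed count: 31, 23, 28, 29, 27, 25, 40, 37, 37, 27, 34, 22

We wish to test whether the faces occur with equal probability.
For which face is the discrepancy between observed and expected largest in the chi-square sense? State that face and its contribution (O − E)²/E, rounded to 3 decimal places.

7, 3.333

Under H₀ each category has probability 1/12, so each expected count is 360/12 = 30.
cat         O        E   (O−E)²/E
1          31       30     0.0333
2          23       30     1.6333
3          28       30     0.1333
4          29       30     0.0333
5          27       30     0.3000
6          25       30     0.8333
7          40       30     3.3333
8          37       30     1.6333
9          37       30     1.6333
10         27       30     0.3000
11         34       30     0.5333
12         22       30     2.1333
The largest term is for 7: 3.333.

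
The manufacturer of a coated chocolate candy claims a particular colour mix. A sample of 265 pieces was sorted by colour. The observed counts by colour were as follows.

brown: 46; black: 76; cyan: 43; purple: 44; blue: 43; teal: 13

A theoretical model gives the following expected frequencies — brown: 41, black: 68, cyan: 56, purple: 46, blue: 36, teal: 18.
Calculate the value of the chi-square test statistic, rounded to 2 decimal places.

brown: (46 − 41)²/41 = 25/41 = 0.610
black: (76 − 68)²/68 = 64/68 = 0.941
cyan: (43 − 56)²/56 = 169/56 = 3.018
purple: (44 − 46)²/46 = 4/46 = 0.087
blue: (43 − 36)²/36 = 49/36 = 1.361
teal: (13 − 18)²/18 = 25/18 = 1.389
Sum = 7.41

7.41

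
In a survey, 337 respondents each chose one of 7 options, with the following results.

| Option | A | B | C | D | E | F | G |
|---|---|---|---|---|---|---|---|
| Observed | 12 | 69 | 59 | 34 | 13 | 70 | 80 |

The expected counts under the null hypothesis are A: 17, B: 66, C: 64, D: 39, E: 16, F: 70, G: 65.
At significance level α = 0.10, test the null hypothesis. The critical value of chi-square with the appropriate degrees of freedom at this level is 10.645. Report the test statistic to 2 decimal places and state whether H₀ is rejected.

6.66; do not reject

cat         O        E   (O−E)²/E
A          12       17      1.471
B          69       66      0.136
C          59       64      0.391
D          34       39      0.641
E          13       16      0.563
F          70       70      0.000
G          80       65      3.462
Sum = 6.66
df = 6. Since 6.66 < 10.645, we do not reject H₀.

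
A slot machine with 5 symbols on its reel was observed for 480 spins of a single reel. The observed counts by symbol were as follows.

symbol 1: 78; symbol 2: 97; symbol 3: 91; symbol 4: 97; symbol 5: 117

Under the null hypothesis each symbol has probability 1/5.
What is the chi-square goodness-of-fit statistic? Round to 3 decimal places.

8.250

Expected count for each of the 5 categories: 480/5 = 96.
cat           O        E   (O−E)²/E
symbol 1     78       96     3.3750
symbol 2     97       96     0.0104
symbol 3     91       96     0.2604
symbol 4     97       96     0.0104
symbol 5    117       96     4.5938
Sum = 8.250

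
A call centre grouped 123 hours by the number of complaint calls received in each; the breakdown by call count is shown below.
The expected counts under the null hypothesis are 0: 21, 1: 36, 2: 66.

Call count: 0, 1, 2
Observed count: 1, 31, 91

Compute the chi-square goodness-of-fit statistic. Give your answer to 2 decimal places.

cat         O        E   (O−E)²/E
0           1       21     19.048
1          31       36      0.694
2          91       66      9.470
Sum = 29.21

29.21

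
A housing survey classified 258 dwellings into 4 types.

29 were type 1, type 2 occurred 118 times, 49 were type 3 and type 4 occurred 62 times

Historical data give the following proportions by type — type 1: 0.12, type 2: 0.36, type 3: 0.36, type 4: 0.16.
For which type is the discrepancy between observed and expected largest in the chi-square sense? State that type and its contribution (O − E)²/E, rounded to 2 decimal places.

Expected counts E_i = n·p_i: 258×0.12 = 30.96, 258×0.36 = 92.88, 258×0.36 = 92.88, 258×0.16 = 41.28.
type 1: (29 − 30.96)²/30.96 = 3.8416/30.96 = 0.124
type 2: (118 − 92.88)²/92.88 = 631.0144/92.88 = 6.794
type 3: (49 − 92.88)²/92.88 = 1925.4544/92.88 = 20.731
type 4: (62 − 41.28)²/41.28 = 429.3184/41.28 = 10.400
The largest term is for type 3: 20.73.

type 3, 20.73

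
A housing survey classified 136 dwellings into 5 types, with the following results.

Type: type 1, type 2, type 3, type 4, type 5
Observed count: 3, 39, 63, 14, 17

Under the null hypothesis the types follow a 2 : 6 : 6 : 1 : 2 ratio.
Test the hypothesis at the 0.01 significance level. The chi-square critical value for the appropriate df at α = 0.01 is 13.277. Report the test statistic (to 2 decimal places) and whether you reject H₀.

21.50; reject

Ratio total = 17. Expected counts: 136×2/17 = 16, 136×6/17 = 48, 136×6/17 = 48, 136×1/17 = 8, 136×2/17 = 16.
type 1: (3 − 16)²/16 = 169/16 = 10.563
type 2: (39 − 48)²/48 = 81/48 = 1.688
type 3: (63 − 48)²/48 = 225/48 = 4.688
type 4: (14 − 8)²/8 = 36/8 = 4.500
type 5: (17 − 16)²/16 = 1/16 = 0.063
Sum = 21.50
df = 4. Since 21.50 > 13.277, we reject H₀.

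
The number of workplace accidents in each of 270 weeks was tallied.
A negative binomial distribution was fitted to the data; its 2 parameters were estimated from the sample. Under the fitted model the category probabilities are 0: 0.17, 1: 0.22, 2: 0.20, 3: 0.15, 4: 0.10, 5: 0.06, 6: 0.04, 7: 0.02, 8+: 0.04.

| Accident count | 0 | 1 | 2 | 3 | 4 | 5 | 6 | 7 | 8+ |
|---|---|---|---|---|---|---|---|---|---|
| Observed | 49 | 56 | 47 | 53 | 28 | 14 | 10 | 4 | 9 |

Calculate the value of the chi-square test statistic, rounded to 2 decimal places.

6.23

Expected counts E_i = n·p_i: 270×0.17 = 45.9, 270×0.22 = 59.4, 270×0.20 = 54, 270×0.15 = 40.5, 270×0.10 = 27, 270×0.06 = 16.2, 270×0.04 = 10.8, 270×0.02 = 5.4, 270×0.04 = 10.8.
cat         O        E   (O−E)²/E
0          49     45.9      0.209
1          56     59.4      0.195
2          47       54      0.907
3          53     40.5      3.858
4          28       27      0.037
5          14     16.2      0.299
6          10     10.8      0.059
7           4      5.4      0.363
8+          9     10.8      0.300
Sum = 6.23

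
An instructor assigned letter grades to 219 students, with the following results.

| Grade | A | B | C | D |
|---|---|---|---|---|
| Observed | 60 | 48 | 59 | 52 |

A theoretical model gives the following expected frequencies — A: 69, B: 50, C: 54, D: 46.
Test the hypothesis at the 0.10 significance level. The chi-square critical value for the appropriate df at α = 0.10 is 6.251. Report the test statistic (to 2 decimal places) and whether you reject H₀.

A: (60 − 69)²/69 = 81/69 = 1.174
B: (48 − 50)²/50 = 4/50 = 0.080
C: (59 − 54)²/54 = 25/54 = 0.463
D: (52 − 46)²/46 = 36/46 = 0.783
Sum = 2.50
df = 3. Since 2.50 < 6.251, we do not reject H₀.

2.50; do not reject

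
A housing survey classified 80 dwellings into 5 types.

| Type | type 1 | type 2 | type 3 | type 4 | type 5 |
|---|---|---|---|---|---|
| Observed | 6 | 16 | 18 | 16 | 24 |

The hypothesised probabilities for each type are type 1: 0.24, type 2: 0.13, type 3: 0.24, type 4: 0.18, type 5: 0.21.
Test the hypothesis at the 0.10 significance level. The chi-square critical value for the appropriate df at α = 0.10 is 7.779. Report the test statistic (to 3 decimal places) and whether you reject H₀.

15.429; reject

Expected counts E_i = n·p_i: 80×0.24 = 19.2, 80×0.13 = 10.4, 80×0.24 = 19.2, 80×0.18 = 14.4, 80×0.21 = 16.8.
χ² = (6−19.2)²/19.2 + (16−10.4)²/10.4 + (18−19.2)²/19.2 + (16−14.4)²/14.4 + (24−16.8)²/16.8
   = 9.0750 + 3.0154 + 0.0750 + 0.1778 + 3.0857
Sum = 15.429
df = 4. Since 15.429 > 7.779, we reject H₀.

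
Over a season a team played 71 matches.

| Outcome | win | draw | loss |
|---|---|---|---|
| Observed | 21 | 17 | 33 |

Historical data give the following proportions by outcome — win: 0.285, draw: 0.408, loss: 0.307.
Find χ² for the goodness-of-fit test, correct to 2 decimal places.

10.73

Expected counts E_i = n·p_i: 71×0.285 = 20.235, 71×0.408 = 28.968, 71×0.307 = 21.797.
χ² = (21−20.235)²/20.235 + (17−28.968)²/28.968 + (33−21.797)²/21.797
   = 0.029 + 4.945 + 5.758
Sum = 10.73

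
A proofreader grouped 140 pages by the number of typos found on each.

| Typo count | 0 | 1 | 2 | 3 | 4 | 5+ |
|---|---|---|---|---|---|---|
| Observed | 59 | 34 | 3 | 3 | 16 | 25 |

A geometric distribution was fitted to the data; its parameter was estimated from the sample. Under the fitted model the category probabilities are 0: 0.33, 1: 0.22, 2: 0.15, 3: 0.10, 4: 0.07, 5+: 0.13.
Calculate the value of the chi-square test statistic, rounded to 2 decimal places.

34.41

Expected counts E_i = n·p_i: 140×0.33 = 46.2, 140×0.22 = 30.8, 140×0.15 = 21, 140×0.10 = 14, 140×0.07 = 9.8, 140×0.13 = 18.2.
cat         O        E   (O−E)²/E
0          59     46.2      3.546
1          34     30.8      0.332
2           3       21     15.429
3           3       14      8.643
4          16      9.8      3.922
5+         25     18.2      2.541
Sum = 34.41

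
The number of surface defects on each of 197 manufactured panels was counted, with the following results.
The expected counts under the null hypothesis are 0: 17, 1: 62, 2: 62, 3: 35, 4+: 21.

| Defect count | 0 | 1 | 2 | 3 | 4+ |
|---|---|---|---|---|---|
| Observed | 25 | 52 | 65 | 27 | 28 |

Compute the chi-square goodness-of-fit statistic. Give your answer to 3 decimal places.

9.685

cat         O        E   (O−E)²/E
0          25       17     3.7647
1          52       62     1.6129
2          65       62     0.1452
3          27       35     1.8286
4+         28       21     2.3333
Sum = 9.685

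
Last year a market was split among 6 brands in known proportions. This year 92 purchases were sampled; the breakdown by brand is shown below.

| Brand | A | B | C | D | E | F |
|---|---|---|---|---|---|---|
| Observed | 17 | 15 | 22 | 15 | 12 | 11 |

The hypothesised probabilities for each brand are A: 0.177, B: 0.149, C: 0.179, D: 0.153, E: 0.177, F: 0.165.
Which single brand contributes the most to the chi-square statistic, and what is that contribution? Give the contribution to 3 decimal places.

C, 1.858

Expected counts E_i = n·p_i: 92×0.177 = 16.284, 92×0.149 = 13.708, 92×0.179 = 16.468, 92×0.153 = 14.076, 92×0.177 = 16.284, 92×0.165 = 15.18.
χ² = (17−16.284)²/16.284 + (15−13.708)²/13.708 + (22−16.468)²/16.468 + (15−14.076)²/14.076 + (12−16.284)²/16.284 + (11−15.18)²/15.18
   = 0.0315 + 0.1218 + 1.8583 + 0.0607 + 1.1270 + 1.1510
The largest term is for C: 1.858.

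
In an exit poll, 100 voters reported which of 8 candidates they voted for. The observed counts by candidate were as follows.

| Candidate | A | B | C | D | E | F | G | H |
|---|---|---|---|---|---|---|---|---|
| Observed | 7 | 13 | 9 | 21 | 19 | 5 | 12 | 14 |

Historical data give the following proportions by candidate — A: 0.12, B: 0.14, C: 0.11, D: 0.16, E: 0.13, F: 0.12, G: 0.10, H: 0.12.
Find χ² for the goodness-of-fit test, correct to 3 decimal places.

11.667

Expected counts E_i = n·p_i: 100×0.12 = 12, 100×0.14 = 14, 100×0.11 = 11, 100×0.16 = 16, 100×0.13 = 13, 100×0.12 = 12, 100×0.10 = 10, 100×0.12 = 12.
A: (7 − 12)²/12 = 25/12 = 2.0833
B: (13 − 14)²/14 = 1/14 = 0.0714
C: (9 − 11)²/11 = 4/11 = 0.3636
D: (21 − 16)²/16 = 25/16 = 1.5625
E: (19 − 13)²/13 = 36/13 = 2.7692
F: (5 − 12)²/12 = 49/12 = 4.0833
G: (12 − 10)²/10 = 4/10 = 0.4000
H: (14 − 12)²/12 = 4/12 = 0.3333
Sum = 11.667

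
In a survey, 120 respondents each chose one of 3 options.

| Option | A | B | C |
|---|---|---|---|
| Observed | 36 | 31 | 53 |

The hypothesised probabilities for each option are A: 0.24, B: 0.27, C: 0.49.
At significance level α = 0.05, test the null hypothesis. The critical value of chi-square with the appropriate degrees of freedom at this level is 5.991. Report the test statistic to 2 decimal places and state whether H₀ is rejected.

2.43; do not reject

Expected counts E_i = n·p_i: 120×0.24 = 28.8, 120×0.27 = 32.4, 120×0.49 = 58.8.
cat         O        E   (O−E)²/E
A          36     28.8      1.800
B          31     32.4      0.060
C          53     58.8      0.572
Sum = 2.43
df = 2. Since 2.43 < 5.991, we do not reject H₀.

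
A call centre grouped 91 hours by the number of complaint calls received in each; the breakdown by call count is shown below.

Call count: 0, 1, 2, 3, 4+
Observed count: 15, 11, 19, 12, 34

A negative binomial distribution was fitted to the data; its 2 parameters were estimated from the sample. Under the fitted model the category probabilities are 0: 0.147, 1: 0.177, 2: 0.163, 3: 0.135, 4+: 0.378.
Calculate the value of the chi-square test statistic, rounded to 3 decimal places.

Expected counts E_i = n·p_i: 91×0.147 = 13.377, 91×0.177 = 16.107, 91×0.163 = 14.833, 91×0.135 = 12.285, 91×0.378 = 34.398.
cat         O        E   (O−E)²/E
0          15   13.377     0.1969
1          11   16.107     1.6193
2          19   14.833     1.1706
3          12   12.285     0.0066
4+         34   34.398     0.0046
Sum = 2.998

2.998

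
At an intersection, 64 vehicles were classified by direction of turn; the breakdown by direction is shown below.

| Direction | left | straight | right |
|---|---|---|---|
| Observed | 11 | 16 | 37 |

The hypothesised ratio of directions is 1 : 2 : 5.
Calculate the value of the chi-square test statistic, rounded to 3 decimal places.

Ratio total = 8. Expected counts: 64×1/8 = 8, 64×2/8 = 16, 64×5/8 = 40.
χ² = (11−8)²/8 + (16−16)²/16 + (37−40)²/40
   = 1.1250 + 0.0000 + 0.2250
Sum = 1.350

1.350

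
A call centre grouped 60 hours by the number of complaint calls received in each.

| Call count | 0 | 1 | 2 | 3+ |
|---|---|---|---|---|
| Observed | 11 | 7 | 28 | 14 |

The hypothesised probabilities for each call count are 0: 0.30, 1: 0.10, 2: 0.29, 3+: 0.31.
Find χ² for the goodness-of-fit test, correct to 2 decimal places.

10.48

Expected counts E_i = n·p_i: 60×0.30 = 18, 60×0.10 = 6, 60×0.29 = 17.4, 60×0.31 = 18.6.
0: (11 − 18)²/18 = 49/18 = 2.722
1: (7 − 6)²/6 = 1/6 = 0.167
2: (28 − 17.4)²/17.4 = 112.36/17.4 = 6.457
3+: (14 − 18.6)²/18.6 = 21.16/18.6 = 1.138
Sum = 10.48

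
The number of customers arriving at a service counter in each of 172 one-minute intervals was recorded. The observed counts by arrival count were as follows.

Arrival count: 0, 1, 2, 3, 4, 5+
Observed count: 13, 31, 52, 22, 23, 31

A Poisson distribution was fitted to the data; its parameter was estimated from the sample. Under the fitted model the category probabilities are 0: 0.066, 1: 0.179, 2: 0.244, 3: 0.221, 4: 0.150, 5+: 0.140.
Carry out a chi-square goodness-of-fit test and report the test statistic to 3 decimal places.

11.676

Expected counts E_i = n·p_i: 172×0.066 = 11.352, 172×0.179 = 30.788, 172×0.244 = 41.968, 172×0.221 = 38.012, 172×0.150 = 25.8, 172×0.140 = 24.08.
0: (13 − 11.352)²/11.352 = 2.715904/11.352 = 0.2392
1: (31 − 30.788)²/30.788 = 0.044944/30.788 = 0.0015
2: (52 − 41.968)²/41.968 = 100.641024/41.968 = 2.3980
3: (22 − 38.012)²/38.012 = 256.384144/38.012 = 6.7448
4: (23 − 25.8)²/25.8 = 7.84/25.8 = 0.3039
5+: (31 − 24.08)²/24.08 = 47.8864/24.08 = 1.9886
Sum = 11.676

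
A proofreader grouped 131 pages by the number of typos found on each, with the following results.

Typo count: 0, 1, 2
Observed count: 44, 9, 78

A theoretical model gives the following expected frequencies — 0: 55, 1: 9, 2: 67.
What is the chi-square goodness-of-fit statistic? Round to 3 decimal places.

cat         O        E   (O−E)²/E
0          44       55     2.2000
1           9        9     0.0000
2          78       67     1.8060
Sum = 4.006

4.006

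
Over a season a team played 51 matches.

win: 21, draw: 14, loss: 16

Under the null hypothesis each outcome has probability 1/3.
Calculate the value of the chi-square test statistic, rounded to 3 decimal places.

1.529

Under H₀ each category has probability 1/3, so each expected count is 51/3 = 17.
cat         O        E   (O−E)²/E
win        21       17     0.9412
draw       14       17     0.5294
loss       16       17     0.0588
Sum = 1.529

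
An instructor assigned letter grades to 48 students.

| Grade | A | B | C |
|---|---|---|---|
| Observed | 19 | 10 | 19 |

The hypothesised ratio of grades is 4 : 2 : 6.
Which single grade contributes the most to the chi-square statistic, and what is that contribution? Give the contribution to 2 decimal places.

C, 1.04

Ratio total = 12. Expected counts: 48×4/12 = 16, 48×2/12 = 8, 48×6/12 = 24.
A: (19 − 16)²/16 = 9/16 = 0.563
B: (10 − 8)²/8 = 4/8 = 0.500
C: (19 − 24)²/24 = 25/24 = 1.042
The largest term is for C: 1.04.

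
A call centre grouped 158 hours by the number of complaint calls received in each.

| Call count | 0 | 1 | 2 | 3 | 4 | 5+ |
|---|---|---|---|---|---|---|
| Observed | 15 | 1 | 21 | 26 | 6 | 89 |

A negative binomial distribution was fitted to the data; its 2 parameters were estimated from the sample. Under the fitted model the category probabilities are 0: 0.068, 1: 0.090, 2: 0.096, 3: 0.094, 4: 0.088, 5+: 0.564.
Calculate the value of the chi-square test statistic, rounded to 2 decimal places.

29.08

Expected counts E_i = n·p_i: 158×0.068 = 10.744, 158×0.090 = 14.22, 158×0.096 = 15.168, 158×0.094 = 14.852, 158×0.088 = 13.904, 158×0.564 = 89.112.
χ² = (15−10.744)²/10.744 + (1−14.22)²/14.22 + (21−15.168)²/15.168 + (26−14.852)²/14.852 + (6−13.904)²/13.904 + (89−89.112)²/89.112
   = 1.686 + 12.290 + 2.242 + 8.368 + 4.493 + 0.000
Sum = 29.08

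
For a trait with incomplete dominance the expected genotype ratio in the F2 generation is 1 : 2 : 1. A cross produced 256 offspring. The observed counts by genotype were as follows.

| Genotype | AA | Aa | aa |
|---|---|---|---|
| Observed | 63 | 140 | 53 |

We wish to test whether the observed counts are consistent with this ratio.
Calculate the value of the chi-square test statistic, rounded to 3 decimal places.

3.031

Ratio total = 4. Expected counts: 256×1/4 = 64, 256×2/4 = 128, 256×1/4 = 64.
χ² = (63−64)²/64 + (140−128)²/128 + (53−64)²/64
   = 0.0156 + 1.1250 + 1.8906
Sum = 3.031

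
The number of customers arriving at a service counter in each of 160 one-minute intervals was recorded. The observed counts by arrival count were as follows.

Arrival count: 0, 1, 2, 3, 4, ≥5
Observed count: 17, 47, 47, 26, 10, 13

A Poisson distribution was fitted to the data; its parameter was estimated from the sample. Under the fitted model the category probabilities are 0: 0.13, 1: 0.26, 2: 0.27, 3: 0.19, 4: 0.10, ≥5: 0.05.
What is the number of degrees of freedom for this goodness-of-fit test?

There are k = 6 categories and 1 parameter estimated from the data, so df = 6 − 1 − 1 = 4.

4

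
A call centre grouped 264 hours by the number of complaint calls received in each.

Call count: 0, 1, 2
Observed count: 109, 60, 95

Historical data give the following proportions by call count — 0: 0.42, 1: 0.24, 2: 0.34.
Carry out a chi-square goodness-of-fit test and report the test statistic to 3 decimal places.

Expected counts E_i = n·p_i: 264×0.42 = 110.88, 264×0.24 = 63.36, 264×0.34 = 89.76.
0: (109 − 110.88)²/110.88 = 3.5344/110.88 = 0.0319
1: (60 − 63.36)²/63.36 = 11.2896/63.36 = 0.1782
2: (95 − 89.76)²/89.76 = 27.4576/89.76 = 0.3059
Sum = 0.516

0.516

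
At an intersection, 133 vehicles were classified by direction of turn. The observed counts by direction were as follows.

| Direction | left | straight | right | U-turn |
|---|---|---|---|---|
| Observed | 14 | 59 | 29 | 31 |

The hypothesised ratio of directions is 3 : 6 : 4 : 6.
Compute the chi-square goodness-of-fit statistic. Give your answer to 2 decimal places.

Ratio total = 19. Expected counts: 133×3/19 = 21, 133×6/19 = 42, 133×4/19 = 28, 133×6/19 = 42.
χ² = (14−21)²/21 + (59−42)²/42 + (29−28)²/28 + (31−42)²/42
   = 2.333 + 6.881 + 0.036 + 2.881
Sum = 12.13

12.13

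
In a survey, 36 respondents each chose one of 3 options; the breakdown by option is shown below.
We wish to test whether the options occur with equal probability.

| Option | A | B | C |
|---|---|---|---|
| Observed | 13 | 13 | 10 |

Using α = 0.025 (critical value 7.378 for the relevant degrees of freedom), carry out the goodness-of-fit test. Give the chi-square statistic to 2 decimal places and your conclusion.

0.50; do not reject

Expected count for each of the 3 categories: 36/3 = 12.
A: (13 − 12)²/12 = 1/12 = 0.083
B: (13 − 12)²/12 = 1/12 = 0.083
C: (10 − 12)²/12 = 4/12 = 0.333
Sum = 0.50
df = 2. Since 0.50 < 7.378, we do not reject H₀.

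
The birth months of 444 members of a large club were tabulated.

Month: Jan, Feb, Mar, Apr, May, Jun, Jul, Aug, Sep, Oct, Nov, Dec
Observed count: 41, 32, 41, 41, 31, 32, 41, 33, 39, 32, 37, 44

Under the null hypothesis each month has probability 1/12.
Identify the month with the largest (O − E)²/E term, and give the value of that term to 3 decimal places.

Expected count for each of the 12 categories: 444/12 = 37.
Jan: (41 − 37)²/37 = 16/37 = 0.4324
Feb: (32 − 37)²/37 = 25/37 = 0.6757
Mar: (41 − 37)²/37 = 16/37 = 0.4324
Apr: (41 − 37)²/37 = 16/37 = 0.4324
May: (31 − 37)²/37 = 36/37 = 0.9730
Jun: (32 − 37)²/37 = 25/37 = 0.6757
Jul: (41 − 37)²/37 = 16/37 = 0.4324
Aug: (33 − 37)²/37 = 16/37 = 0.4324
Sep: (39 − 37)²/37 = 4/37 = 0.1081
Oct: (32 − 37)²/37 = 25/37 = 0.6757
Nov: (37 − 37)²/37 = 0/37 = 0.0000
Dec: (44 − 37)²/37 = 49/37 = 1.3243
The largest term is for Dec: 1.324.

Dec, 1.324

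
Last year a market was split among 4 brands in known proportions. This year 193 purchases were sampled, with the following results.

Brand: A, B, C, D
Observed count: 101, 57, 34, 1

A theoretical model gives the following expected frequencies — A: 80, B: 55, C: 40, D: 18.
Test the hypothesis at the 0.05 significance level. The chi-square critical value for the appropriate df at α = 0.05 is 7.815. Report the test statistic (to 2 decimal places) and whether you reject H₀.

22.54; reject

A: (101 − 80)²/80 = 441/80 = 5.513
B: (57 − 55)²/55 = 4/55 = 0.073
C: (34 − 40)²/40 = 36/40 = 0.900
D: (1 − 18)²/18 = 289/18 = 16.056
Sum = 22.54
df = 3. Since 22.54 > 7.815, we reject H₀.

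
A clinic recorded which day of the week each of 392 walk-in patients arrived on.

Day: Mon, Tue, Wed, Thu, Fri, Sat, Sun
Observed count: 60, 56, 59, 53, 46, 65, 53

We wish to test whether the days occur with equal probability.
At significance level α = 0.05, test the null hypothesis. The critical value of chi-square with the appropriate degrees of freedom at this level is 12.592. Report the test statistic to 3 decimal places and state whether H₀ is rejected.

Expected count for each of the 7 categories: 392/7 = 56.
Mon: (60 − 56)²/56 = 16/56 = 0.2857
Tue: (56 − 56)²/56 = 0/56 = 0.0000
Wed: (59 − 56)²/56 = 9/56 = 0.1607
Thu: (53 − 56)²/56 = 9/56 = 0.1607
Fri: (46 − 56)²/56 = 100/56 = 1.7857
Sat: (65 − 56)²/56 = 81/56 = 1.4464
Sun: (53 − 56)²/56 = 9/56 = 0.1607
Sum = 4.000
df = 6. Since 4.000 < 12.592, we do not reject H₀.

4.000; do not reject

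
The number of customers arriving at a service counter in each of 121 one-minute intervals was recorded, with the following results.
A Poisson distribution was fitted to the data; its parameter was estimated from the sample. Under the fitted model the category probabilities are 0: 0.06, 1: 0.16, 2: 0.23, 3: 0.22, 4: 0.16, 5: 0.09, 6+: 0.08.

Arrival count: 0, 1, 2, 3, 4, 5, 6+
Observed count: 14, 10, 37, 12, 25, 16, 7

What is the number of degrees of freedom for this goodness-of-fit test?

5

There are k = 7 categories and 1 parameter estimated from the data, so df = 7 − 1 − 1 = 5.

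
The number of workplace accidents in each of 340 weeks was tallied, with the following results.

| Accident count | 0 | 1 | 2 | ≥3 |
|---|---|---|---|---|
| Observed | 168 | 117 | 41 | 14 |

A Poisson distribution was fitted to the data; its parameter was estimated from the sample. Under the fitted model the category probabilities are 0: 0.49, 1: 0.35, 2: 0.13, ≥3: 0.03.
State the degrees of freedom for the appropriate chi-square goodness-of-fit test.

2

There are k = 4 categories and 1 parameter estimated from the data, so df = 4 − 1 − 1 = 2.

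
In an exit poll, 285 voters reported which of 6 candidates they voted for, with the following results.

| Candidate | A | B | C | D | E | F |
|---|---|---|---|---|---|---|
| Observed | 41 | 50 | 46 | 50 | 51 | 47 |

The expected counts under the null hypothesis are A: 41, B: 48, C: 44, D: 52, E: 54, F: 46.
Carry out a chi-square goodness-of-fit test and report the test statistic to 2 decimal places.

0.44

cat         O        E   (O−E)²/E
A          41       41      0.000
B          50       48      0.083
C          46       44      0.091
D          50       52      0.077
E          51       54      0.167
F          47       46      0.022
Sum = 0.44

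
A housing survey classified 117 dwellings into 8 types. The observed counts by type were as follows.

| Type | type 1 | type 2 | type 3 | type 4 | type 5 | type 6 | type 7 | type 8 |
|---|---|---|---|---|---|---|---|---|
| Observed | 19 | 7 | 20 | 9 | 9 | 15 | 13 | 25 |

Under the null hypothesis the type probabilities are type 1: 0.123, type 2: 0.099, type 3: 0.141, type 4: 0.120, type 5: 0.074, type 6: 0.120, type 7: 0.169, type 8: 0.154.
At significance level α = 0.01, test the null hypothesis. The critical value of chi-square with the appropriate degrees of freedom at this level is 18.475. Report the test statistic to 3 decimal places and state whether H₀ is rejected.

Expected counts E_i = n·p_i: 117×0.123 = 14.391, 117×0.099 = 11.583, 117×0.141 = 16.497, 117×0.120 = 14.04, 117×0.074 = 8.658, 117×0.120 = 14.04, 117×0.169 = 19.773, 117×0.154 = 18.018.
type 1: (19 − 14.391)²/14.391 = 21.242881/14.391 = 1.4761
type 2: (7 − 11.583)²/11.583 = 21.003889/11.583 = 1.8133
type 3: (20 − 16.497)²/16.497 = 12.271009/16.497 = 0.7438
type 4: (9 − 14.04)²/14.04 = 25.4016/14.04 = 1.8092
type 5: (9 − 8.658)²/8.658 = 0.116964/8.658 = 0.0135
type 6: (15 − 14.04)²/14.04 = 0.9216/14.04 = 0.0656
type 7: (13 − 19.773)²/19.773 = 45.873529/19.773 = 2.3200
type 8: (25 − 18.018)²/18.018 = 48.748324/18.018 = 2.7055
Sum = 10.947
df = 7. Since 10.947 < 18.475, we do not reject H₀.

10.947; do not reject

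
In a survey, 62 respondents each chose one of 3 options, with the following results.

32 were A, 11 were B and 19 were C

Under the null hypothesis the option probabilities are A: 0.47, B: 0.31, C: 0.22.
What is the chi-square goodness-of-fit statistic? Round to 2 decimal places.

5.90

Expected counts E_i = n·p_i: 62×0.47 = 29.14, 62×0.31 = 19.22, 62×0.22 = 13.64.
A: (32 − 29.14)²/29.14 = 8.1796/29.14 = 0.281
B: (11 − 19.22)²/19.22 = 67.5684/19.22 = 3.516
C: (19 − 13.64)²/13.64 = 28.7296/13.64 = 2.106
Sum = 5.90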